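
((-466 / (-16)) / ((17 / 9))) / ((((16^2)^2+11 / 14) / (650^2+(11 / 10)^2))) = 99.40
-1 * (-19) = 19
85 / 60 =1.42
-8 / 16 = -1 / 2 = -0.50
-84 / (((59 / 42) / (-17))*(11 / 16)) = 959616 / 649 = 1478.61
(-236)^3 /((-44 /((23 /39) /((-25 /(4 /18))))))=-151158944 /96525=-1566.01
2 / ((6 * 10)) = 1 / 30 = 0.03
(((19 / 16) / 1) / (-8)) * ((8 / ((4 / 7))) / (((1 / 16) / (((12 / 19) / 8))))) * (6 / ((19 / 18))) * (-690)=195615 / 19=10295.53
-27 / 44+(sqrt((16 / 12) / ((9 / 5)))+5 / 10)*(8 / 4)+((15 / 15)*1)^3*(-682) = -29991 / 44+4*sqrt(15) / 9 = -679.89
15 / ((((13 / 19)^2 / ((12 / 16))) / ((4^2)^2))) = 1039680 / 169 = 6151.95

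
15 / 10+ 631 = 1265 / 2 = 632.50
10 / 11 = 0.91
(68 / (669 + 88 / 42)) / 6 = 14 / 829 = 0.02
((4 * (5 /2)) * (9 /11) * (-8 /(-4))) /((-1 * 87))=-60 /319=-0.19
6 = 6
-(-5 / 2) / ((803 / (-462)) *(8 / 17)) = -1785 / 584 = -3.06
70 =70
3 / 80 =0.04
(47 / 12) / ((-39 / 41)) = -1927 / 468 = -4.12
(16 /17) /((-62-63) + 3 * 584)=16 /27659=0.00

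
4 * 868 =3472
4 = 4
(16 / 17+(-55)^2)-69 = 50268 / 17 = 2956.94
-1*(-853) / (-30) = -853 / 30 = -28.43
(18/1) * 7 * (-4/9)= -56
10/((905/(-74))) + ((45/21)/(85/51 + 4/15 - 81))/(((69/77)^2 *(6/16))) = -154612168/170337471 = -0.91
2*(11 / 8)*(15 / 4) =165 / 16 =10.31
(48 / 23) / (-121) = -0.02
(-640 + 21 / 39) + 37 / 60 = -498299 / 780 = -638.84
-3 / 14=-0.21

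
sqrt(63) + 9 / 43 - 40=-1711 / 43 + 3 *sqrt(7)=-31.85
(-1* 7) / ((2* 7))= -1 / 2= -0.50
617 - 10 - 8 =599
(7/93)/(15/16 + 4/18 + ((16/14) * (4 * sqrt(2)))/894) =0.06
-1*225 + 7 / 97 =-21818 / 97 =-224.93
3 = 3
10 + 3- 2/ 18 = 116/ 9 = 12.89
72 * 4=288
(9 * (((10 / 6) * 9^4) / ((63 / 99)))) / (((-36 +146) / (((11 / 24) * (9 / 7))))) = 649539 / 784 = 828.49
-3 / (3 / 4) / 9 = -4 / 9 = -0.44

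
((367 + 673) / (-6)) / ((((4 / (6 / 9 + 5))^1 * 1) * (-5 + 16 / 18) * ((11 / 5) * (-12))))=-5525 / 2442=-2.26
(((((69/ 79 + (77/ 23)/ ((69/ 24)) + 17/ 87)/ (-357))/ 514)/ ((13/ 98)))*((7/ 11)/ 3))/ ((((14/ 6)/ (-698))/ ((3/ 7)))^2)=-11868000040824/ 37101795167437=-0.32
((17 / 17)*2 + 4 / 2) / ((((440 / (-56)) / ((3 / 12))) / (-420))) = 588 / 11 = 53.45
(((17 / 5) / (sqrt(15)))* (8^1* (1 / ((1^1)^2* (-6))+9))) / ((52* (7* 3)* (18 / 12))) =1802* sqrt(15) / 184275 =0.04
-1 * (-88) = 88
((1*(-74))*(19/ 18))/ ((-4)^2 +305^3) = -703/ 255353769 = -0.00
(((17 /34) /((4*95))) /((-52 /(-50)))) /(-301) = -5 /1189552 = -0.00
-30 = -30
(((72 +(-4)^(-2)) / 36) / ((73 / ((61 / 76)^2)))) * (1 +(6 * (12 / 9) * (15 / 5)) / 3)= 4290313 / 26985472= 0.16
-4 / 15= -0.27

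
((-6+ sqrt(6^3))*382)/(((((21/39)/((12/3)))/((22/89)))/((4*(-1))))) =10488192/623 - 10488192*sqrt(6)/623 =-24402.13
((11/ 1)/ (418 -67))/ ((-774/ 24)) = -44/ 45279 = -0.00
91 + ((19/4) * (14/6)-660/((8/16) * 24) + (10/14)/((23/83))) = 95945/1932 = 49.66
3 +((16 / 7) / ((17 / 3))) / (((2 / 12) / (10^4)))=2880357 / 119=24204.68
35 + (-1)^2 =36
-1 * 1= -1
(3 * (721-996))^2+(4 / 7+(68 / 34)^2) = 4764407 / 7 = 680629.57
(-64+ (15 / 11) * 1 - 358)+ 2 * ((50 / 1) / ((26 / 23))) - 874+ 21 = -169480 / 143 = -1185.17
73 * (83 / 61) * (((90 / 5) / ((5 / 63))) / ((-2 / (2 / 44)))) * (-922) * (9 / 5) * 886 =12628773324342 / 16775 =752832985.06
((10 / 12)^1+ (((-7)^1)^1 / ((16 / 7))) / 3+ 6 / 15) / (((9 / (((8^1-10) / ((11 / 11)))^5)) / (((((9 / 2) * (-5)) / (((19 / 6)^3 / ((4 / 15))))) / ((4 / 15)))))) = 3672 / 6859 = 0.54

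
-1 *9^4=-6561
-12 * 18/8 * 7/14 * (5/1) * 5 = -675/2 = -337.50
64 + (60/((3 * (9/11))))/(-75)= 8596/135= 63.67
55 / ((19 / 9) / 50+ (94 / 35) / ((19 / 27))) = 3291750 / 230947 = 14.25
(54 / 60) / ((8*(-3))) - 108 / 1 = -8643 / 80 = -108.04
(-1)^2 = 1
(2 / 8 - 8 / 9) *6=-23 / 6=-3.83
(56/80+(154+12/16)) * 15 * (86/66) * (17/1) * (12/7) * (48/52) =81816444/1001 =81734.71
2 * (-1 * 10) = -20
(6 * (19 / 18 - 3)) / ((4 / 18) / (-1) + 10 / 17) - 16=-383 / 8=-47.88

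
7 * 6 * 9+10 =388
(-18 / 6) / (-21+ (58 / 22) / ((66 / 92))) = 1089 / 6289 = 0.17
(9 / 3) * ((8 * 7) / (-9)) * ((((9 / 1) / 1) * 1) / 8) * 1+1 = -20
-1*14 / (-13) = 14 / 13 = 1.08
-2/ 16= -1/ 8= -0.12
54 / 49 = 1.10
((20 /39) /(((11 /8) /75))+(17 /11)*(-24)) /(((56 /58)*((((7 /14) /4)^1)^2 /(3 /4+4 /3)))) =-3781600 /3003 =-1259.27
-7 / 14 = -1 / 2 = -0.50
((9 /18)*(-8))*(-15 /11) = 60 /11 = 5.45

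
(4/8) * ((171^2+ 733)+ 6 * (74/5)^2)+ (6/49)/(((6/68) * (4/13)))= 19169572/1225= 15648.63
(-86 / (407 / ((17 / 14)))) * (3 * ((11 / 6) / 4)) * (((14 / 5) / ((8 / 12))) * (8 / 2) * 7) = -41.49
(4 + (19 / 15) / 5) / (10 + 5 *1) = 319 / 1125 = 0.28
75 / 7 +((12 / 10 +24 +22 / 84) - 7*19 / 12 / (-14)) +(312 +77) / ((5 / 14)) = 315327 / 280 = 1126.17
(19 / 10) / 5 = 19 / 50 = 0.38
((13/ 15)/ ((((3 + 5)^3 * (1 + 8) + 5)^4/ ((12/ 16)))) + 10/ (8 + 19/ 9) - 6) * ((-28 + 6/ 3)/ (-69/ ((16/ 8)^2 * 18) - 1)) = -150630877075384236/ 2264142843466805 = -66.53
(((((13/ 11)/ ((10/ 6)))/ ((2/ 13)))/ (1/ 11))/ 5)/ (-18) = -169/ 300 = -0.56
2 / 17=0.12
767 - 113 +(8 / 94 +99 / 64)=1972141 / 3008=655.63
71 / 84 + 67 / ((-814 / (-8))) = 1.50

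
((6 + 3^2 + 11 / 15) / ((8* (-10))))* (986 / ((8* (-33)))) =29087 / 39600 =0.73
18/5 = 3.60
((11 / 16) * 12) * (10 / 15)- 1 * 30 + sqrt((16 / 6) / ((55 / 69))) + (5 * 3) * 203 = 2 * sqrt(2530) / 55 + 6041 / 2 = 3022.33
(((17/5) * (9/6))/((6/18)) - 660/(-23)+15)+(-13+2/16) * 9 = -52329/920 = -56.88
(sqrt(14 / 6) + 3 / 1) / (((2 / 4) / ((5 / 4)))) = 5 * sqrt(21) / 6 + 15 / 2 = 11.32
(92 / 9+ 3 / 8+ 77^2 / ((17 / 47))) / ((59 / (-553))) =-11102418971 / 72216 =-153739.05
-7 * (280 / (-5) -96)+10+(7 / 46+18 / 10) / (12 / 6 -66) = 1073.97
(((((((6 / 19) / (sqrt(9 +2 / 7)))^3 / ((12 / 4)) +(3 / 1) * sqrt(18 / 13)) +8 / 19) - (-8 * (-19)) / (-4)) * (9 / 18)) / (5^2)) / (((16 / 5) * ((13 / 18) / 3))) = 1701 * sqrt(455) / 3767305750 +243 * sqrt(26) / 13520 +1971 / 1976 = 1.09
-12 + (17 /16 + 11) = 1 /16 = 0.06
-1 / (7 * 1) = -1 / 7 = -0.14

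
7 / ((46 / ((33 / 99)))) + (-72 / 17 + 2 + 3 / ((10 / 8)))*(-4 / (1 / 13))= -99869 / 11730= -8.51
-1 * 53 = -53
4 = 4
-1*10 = -10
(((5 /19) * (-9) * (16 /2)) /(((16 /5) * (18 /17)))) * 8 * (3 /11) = -2550 /209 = -12.20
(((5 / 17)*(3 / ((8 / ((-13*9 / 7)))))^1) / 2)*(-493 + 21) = 103545 / 238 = 435.06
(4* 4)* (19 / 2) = 152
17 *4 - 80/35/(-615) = 292756/4305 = 68.00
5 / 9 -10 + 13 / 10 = -733 / 90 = -8.14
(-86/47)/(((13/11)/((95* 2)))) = -179740/611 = -294.17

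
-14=-14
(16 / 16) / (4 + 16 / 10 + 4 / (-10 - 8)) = 45 / 242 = 0.19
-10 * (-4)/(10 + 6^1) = 5/2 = 2.50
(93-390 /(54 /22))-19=-764 /9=-84.89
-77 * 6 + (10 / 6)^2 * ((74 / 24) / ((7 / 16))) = -83618 / 189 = -442.42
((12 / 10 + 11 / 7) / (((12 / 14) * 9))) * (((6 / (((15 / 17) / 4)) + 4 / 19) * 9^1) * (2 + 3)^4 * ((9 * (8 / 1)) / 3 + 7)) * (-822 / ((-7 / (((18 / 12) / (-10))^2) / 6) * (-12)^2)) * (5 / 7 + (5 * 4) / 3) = 5938388985 / 4256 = 1395298.16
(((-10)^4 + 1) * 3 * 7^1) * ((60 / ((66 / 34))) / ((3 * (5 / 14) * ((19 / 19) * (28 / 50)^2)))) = 212521250 / 11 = 19320113.64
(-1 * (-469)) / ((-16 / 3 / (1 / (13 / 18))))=-12663 / 104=-121.76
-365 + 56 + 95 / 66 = -20299 / 66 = -307.56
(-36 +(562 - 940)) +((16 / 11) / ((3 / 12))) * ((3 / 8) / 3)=-4546 / 11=-413.27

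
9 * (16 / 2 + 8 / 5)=86.40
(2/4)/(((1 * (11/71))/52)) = 1846/11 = 167.82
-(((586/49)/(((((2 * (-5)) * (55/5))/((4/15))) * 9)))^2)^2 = -0.00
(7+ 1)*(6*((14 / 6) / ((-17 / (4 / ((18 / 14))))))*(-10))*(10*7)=2195200 / 153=14347.71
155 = 155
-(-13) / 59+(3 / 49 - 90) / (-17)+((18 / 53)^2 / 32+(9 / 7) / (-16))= 5.43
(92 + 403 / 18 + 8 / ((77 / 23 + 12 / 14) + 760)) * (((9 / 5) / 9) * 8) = 183.04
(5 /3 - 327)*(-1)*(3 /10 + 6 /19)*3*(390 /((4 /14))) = 15587208 /19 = 820379.37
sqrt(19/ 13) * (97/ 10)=97 * sqrt(247)/ 130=11.73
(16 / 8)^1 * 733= 1466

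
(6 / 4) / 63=0.02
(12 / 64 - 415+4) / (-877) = 6573 / 14032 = 0.47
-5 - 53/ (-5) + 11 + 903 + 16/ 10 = 4606/ 5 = 921.20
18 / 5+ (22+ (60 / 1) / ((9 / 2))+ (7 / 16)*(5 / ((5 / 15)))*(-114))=-85103 / 120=-709.19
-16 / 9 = -1.78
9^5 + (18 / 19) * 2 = 1121967 / 19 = 59050.89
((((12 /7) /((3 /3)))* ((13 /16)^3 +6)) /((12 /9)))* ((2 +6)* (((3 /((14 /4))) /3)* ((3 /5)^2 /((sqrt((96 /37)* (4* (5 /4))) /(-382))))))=-138068361* sqrt(1110) /6272000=-733.41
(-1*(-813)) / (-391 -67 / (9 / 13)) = -7317 / 4390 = -1.67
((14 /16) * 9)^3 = 250047 /512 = 488.37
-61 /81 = -0.75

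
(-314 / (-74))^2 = 24649 / 1369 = 18.01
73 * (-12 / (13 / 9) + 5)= -3139 / 13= -241.46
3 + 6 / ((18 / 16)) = 25 / 3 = 8.33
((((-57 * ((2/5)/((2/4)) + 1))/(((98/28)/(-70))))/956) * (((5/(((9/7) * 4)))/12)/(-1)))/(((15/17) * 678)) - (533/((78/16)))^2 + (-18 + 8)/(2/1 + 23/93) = -19439359063973/1625605344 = -11958.23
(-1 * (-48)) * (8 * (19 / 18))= 1216 / 3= 405.33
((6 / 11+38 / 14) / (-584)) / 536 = -251 / 24102848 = -0.00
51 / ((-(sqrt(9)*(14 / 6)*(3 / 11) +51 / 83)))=-15521 / 768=-20.21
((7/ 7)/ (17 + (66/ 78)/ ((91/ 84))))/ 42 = 169/ 126210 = 0.00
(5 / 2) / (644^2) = 5 / 829472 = 0.00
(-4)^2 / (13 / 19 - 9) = -152 / 79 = -1.92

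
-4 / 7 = -0.57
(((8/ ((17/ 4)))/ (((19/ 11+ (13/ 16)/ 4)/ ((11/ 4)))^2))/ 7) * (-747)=-407.66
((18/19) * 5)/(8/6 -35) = -270/1919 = -0.14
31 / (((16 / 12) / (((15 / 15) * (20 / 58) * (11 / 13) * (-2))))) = -5115 / 377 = -13.57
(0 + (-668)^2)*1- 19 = 446205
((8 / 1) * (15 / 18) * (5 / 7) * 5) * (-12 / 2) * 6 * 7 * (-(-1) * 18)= -108000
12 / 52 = 3 / 13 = 0.23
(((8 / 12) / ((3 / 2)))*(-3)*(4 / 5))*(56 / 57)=-896 / 855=-1.05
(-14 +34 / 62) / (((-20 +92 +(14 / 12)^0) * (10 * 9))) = -139 / 67890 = -0.00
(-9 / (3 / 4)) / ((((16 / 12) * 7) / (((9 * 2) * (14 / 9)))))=-36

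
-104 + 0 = -104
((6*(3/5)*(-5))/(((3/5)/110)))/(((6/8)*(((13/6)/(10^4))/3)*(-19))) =792000000/247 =3206477.73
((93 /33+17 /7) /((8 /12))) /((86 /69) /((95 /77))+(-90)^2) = 1986165 /2044431697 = 0.00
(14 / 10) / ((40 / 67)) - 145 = -28531 / 200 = -142.66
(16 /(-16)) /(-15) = 1 /15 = 0.07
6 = 6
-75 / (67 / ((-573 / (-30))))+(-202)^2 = 5464871 / 134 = 40782.62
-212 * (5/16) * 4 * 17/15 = -901/3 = -300.33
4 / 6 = 2 / 3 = 0.67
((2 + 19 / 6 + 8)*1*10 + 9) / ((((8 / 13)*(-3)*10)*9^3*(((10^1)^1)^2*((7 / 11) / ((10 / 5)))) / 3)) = -30173 / 30618000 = -0.00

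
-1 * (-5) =5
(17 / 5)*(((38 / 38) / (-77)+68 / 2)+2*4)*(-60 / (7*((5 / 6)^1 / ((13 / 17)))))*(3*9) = -81704376 / 2695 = -30317.02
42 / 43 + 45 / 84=1821 / 1204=1.51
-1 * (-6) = 6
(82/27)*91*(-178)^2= 236426008/27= 8756518.81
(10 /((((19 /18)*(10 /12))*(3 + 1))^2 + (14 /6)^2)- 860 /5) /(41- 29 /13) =-4.42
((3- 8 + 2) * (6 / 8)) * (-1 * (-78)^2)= 13689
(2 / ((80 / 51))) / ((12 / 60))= 51 / 8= 6.38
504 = 504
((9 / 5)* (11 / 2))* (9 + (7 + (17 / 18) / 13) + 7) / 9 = 59389 / 2340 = 25.38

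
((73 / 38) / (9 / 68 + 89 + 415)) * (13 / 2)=1241 / 50103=0.02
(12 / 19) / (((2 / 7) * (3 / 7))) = 5.16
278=278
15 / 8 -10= -65 / 8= -8.12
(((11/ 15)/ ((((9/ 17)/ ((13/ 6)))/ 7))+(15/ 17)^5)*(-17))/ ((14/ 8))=-49553600638/ 236782035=-209.28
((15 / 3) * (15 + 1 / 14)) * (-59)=-62245 / 14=-4446.07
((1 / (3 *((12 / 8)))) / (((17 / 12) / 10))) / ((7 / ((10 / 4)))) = 200 / 357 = 0.56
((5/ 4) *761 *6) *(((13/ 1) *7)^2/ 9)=31509205/ 6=5251534.17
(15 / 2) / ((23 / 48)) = 360 / 23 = 15.65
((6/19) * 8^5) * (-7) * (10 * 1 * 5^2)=-18108631.58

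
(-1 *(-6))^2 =36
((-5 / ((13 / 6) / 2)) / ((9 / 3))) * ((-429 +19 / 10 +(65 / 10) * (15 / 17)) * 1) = 143264 / 221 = 648.25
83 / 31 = 2.68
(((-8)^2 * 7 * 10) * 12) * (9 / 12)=40320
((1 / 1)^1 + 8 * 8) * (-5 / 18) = -325 / 18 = -18.06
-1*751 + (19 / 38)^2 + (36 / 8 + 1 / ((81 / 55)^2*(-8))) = -39172195 / 52488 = -746.31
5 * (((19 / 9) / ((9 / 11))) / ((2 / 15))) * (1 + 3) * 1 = 10450 / 27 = 387.04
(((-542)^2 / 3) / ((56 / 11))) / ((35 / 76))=30698338 / 735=41766.45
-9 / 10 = -0.90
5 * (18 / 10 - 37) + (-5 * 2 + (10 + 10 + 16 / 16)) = -165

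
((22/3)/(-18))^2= 0.17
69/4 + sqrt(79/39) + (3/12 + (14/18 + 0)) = sqrt(3081)/39 + 329/18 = 19.70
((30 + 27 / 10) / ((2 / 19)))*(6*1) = 18639 / 10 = 1863.90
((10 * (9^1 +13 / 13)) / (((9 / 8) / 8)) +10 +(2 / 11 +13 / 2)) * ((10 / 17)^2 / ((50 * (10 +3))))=144103 / 371943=0.39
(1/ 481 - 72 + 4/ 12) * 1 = -103412/ 1443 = -71.66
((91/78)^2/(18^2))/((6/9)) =49/7776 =0.01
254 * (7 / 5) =1778 / 5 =355.60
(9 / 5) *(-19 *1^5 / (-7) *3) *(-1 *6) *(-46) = 141588 / 35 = 4045.37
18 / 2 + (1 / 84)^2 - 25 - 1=-119951 / 7056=-17.00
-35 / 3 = -11.67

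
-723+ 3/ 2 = -1443/ 2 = -721.50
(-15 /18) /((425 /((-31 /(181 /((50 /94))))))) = 155 /867714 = 0.00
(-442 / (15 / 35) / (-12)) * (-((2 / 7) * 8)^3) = -452608 / 441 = -1026.32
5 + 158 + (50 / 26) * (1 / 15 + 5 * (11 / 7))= 3743 / 21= 178.24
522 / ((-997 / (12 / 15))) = -2088 / 4985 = -0.42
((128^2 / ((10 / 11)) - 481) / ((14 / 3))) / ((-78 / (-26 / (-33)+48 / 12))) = -6928853 / 30030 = -230.73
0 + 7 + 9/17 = 128/17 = 7.53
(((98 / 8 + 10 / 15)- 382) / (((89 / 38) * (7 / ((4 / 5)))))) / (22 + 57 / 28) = -673208 / 898455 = -0.75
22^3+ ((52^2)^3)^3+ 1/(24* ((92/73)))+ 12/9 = 7727876721872448746791522000000.00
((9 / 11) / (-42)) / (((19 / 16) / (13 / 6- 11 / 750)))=-6456 / 182875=-0.04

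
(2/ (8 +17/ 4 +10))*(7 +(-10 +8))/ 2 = 20/ 89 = 0.22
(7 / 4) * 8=14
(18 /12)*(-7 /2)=-21 /4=-5.25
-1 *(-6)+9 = 15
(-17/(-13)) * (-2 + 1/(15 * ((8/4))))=-1003/390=-2.57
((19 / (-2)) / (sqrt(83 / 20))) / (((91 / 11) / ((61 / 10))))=-12749 * sqrt(415) / 75530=-3.44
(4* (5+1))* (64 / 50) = 768 / 25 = 30.72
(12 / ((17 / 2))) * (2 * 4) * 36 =6912 / 17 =406.59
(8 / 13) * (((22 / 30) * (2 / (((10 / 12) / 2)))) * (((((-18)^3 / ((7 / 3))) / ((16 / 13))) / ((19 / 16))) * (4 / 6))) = -8211456 / 3325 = -2469.61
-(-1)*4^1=4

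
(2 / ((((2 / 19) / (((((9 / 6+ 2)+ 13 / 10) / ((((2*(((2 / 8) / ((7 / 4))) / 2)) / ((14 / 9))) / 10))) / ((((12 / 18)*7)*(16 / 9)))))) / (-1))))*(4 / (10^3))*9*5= -10773 / 50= -215.46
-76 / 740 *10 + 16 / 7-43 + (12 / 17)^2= -3087083 / 74851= -41.24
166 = 166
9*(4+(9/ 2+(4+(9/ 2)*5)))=315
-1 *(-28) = 28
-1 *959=-959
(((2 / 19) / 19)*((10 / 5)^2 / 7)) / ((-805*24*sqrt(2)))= -0.00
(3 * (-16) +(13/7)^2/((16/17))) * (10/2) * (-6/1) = 521385/392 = 1330.06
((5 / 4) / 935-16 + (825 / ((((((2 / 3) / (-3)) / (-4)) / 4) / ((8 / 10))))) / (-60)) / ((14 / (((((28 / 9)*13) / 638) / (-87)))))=2618993 / 62277732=0.04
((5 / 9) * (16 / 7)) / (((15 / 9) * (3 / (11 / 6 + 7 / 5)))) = 776 / 945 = 0.82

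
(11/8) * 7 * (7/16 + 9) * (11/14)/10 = 18271/2560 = 7.14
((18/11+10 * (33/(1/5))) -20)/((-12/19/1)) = -85253/33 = -2583.42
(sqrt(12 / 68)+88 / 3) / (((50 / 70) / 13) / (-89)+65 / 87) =704613 * sqrt(51) / 8942000+2583581 / 65750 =39.86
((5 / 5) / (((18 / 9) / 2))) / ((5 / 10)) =2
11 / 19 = 0.58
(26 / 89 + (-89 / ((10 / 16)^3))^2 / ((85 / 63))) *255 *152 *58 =307924762873628064 / 1390625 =221429042965.31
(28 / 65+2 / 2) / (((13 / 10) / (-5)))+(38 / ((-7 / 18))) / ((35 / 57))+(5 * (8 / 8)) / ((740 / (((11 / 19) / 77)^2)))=-364209164971 / 2212186340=-164.64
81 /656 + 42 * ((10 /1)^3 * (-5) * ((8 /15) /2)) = -55999.88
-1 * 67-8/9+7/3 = -590/9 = -65.56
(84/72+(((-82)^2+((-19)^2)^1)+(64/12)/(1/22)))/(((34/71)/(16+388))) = 103312597/17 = 6077211.59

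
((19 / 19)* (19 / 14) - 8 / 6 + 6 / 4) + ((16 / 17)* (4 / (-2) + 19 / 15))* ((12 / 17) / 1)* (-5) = 24032 / 6069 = 3.96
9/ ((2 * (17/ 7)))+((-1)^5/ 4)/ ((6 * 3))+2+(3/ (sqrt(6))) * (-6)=4699/ 1224-3 * sqrt(6)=-3.51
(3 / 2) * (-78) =-117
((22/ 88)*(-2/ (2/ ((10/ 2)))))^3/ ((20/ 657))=-16425/ 256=-64.16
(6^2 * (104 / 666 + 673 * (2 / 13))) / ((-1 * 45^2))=-1795576 / 974025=-1.84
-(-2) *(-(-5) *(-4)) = -40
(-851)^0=1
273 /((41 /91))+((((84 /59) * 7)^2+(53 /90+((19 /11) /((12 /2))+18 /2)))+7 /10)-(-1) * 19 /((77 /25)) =714094473797 /989056530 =722.00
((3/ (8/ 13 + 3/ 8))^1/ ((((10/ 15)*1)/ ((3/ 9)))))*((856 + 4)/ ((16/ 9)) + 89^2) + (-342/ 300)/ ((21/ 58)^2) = 4815151501/ 378525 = 12720.83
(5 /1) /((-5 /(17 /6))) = -17 /6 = -2.83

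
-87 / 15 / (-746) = 29 / 3730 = 0.01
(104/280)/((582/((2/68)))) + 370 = 370.00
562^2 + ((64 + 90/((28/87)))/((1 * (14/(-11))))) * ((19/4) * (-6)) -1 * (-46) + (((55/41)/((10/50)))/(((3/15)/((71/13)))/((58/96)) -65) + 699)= 3484416360605535/10744951672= 324284.04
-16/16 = -1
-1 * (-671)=671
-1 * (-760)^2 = -577600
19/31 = 0.61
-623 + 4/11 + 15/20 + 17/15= -409697/660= -620.75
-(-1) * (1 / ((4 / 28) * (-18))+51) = 911 / 18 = 50.61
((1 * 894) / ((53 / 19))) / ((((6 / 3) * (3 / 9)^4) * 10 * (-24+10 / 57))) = -39212181 / 719740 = -54.48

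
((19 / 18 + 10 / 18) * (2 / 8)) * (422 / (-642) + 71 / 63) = 45907 / 242676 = 0.19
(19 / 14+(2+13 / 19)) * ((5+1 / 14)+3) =121475 / 3724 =32.62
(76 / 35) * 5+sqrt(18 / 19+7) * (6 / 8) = 3 * sqrt(2869) / 76+76 / 7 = 12.97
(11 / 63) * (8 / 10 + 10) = 66 / 35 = 1.89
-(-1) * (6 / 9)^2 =4 / 9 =0.44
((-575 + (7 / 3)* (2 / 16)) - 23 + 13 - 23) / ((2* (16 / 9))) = -43755 / 256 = -170.92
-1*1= -1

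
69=69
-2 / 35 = -0.06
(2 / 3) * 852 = 568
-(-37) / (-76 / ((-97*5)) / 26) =233285 / 38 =6139.08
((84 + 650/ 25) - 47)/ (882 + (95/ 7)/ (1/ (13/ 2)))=882/ 13583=0.06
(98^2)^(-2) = 1/92236816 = 0.00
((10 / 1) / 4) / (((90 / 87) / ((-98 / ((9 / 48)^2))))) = -181888 / 27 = -6736.59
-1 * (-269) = 269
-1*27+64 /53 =-1367 /53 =-25.79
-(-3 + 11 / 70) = 199 / 70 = 2.84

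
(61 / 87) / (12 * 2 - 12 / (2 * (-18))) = 61 / 2117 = 0.03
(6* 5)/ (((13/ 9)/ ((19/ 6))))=855/ 13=65.77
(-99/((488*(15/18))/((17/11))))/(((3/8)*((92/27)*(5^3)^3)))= -4131/27402343750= -0.00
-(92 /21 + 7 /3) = -47 /7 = -6.71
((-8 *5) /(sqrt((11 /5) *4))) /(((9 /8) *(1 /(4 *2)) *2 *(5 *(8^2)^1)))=-2 *sqrt(55) /99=-0.15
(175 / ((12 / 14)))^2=1500625 / 36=41684.03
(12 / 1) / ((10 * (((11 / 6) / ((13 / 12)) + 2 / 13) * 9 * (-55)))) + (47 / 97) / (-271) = -807031 / 260241300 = -0.00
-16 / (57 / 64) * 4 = -4096 / 57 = -71.86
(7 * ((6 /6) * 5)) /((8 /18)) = 315 /4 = 78.75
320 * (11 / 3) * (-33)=-38720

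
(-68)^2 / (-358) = -2312 / 179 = -12.92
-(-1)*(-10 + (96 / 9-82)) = -244 / 3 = -81.33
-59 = -59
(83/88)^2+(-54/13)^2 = 23745745/1308736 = 18.14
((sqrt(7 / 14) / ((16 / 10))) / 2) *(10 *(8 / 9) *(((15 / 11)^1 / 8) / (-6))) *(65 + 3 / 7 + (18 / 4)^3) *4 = -99625 *sqrt(2) / 4032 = -34.94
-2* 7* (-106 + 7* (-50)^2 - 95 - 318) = -237734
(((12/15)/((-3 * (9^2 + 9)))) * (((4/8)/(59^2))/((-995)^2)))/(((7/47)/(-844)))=39668/16283658943125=0.00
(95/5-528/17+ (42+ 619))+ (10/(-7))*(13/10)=647.08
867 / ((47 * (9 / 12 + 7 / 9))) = 31212 / 2585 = 12.07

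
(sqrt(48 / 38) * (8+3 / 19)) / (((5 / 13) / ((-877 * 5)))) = -3534310 * sqrt(114) / 361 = -104532.15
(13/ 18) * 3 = 13/ 6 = 2.17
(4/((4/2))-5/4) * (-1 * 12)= -9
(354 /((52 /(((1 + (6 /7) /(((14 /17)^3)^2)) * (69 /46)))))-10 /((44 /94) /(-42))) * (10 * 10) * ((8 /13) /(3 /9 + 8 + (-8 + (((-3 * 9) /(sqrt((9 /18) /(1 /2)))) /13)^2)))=1057687454178225 /85371761552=12389.20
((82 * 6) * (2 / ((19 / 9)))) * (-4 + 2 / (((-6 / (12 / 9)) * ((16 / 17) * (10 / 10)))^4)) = -2200231831 / 1181952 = -1861.52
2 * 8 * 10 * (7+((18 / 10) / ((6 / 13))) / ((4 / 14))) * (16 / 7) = 7552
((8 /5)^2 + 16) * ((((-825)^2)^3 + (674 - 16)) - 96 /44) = 1609290164496097097296 /275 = 5851964234531262171.99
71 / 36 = 1.97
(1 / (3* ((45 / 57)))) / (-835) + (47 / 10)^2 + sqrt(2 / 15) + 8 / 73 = sqrt(30) / 15 + 243566123 / 10971900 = 22.56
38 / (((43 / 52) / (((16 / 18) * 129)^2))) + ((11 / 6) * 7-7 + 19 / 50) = 135950198 / 225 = 604223.10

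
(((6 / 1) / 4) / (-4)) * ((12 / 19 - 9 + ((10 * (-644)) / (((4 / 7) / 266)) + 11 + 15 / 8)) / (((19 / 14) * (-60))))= -637935137 / 46208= -13805.73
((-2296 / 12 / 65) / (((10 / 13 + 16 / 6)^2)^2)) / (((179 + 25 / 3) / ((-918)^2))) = -10760249551779 / 113249300020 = -95.01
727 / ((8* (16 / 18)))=6543 / 64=102.23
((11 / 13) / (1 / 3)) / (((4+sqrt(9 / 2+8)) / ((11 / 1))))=2904 / 91 - 1815 * sqrt(2) / 91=3.71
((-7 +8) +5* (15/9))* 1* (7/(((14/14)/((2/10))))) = 196/15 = 13.07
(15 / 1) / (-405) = -1 / 27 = -0.04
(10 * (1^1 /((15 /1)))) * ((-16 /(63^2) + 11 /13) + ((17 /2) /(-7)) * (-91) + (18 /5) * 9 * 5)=28207267 /154791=182.23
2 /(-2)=-1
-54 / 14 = -27 / 7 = -3.86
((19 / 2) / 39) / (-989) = -19 / 77142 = -0.00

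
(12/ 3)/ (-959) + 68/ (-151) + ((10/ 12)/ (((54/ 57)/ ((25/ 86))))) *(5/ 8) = -3170785189/ 10759887936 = -0.29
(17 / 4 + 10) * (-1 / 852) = -19 / 1136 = -0.02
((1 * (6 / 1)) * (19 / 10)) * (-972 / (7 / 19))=-30076.46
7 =7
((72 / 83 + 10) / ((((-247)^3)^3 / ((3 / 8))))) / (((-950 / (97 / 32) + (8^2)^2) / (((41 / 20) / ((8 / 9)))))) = -5380881 / 7410543347829800564982163742720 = -0.00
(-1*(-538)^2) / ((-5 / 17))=984109.60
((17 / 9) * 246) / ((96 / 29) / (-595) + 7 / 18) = 144320820 / 119057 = 1212.20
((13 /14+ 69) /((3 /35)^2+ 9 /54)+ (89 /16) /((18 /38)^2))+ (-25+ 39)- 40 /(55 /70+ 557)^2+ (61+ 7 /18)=5638443593801423 /11231141068656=502.04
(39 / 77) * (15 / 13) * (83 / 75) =249 / 385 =0.65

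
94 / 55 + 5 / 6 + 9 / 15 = 1037 / 330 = 3.14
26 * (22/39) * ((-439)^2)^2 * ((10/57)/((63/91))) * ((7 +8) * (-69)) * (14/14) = -24431602290609800/171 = -142874867196548.54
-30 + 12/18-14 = -130/3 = -43.33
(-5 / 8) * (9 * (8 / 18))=-5 / 2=-2.50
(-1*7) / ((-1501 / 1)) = 7 / 1501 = 0.00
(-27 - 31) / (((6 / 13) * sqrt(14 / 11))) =-377 * sqrt(154) / 42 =-111.39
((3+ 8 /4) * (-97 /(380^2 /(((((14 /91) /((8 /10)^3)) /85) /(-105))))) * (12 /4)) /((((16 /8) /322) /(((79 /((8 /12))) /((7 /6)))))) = 0.01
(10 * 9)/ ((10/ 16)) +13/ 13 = 145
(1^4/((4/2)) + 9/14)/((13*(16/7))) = 1/26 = 0.04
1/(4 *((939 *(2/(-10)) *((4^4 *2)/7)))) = -35/1923072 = -0.00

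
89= 89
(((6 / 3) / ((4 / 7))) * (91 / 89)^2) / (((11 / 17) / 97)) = 548.53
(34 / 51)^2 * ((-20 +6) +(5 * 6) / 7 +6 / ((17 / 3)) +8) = -104 / 357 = -0.29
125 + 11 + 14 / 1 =150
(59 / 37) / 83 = 59 / 3071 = 0.02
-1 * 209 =-209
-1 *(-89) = 89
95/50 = 19/10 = 1.90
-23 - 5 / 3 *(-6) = -13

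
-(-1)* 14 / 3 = 14 / 3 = 4.67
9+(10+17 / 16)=321 / 16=20.06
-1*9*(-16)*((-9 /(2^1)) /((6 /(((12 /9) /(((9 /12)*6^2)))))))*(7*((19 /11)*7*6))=-29792 /11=-2708.36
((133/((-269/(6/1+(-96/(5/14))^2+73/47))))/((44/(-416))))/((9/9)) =1174429017944/3476825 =337787.79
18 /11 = 1.64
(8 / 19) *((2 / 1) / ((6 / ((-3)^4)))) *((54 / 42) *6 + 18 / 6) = 16200 / 133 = 121.80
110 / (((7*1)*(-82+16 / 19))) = -1045 / 5397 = -0.19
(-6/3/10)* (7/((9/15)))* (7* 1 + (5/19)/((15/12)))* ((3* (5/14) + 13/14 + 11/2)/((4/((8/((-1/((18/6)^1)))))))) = 14385/19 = 757.11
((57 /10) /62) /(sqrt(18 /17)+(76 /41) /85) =-754851 /398470094+24433335*sqrt(34) /1593880376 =0.09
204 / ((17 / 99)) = 1188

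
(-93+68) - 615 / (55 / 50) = -6425 / 11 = -584.09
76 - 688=-612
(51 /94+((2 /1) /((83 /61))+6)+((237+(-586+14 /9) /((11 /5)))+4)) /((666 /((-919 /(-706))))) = -11814567505 /363178450008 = -0.03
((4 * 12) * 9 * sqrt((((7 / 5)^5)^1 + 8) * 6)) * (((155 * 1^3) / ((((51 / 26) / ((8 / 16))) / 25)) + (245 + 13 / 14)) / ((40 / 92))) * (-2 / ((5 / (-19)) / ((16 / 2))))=221718753216 * sqrt(1254210) / 371875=667714141.55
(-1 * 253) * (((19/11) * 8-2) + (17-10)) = -4761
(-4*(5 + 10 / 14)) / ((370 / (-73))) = 1168 / 259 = 4.51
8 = 8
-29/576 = -0.05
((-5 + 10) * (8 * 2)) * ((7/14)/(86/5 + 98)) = 25/72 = 0.35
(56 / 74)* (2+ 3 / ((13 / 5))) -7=-2219 / 481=-4.61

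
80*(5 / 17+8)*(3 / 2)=16920 / 17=995.29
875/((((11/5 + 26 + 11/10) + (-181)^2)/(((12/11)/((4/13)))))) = 113750/1202311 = 0.09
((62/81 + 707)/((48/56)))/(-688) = -401303/334368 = -1.20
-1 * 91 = -91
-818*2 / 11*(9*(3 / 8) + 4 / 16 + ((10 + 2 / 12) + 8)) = -213907 / 66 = -3241.02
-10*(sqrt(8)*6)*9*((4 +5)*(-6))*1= 58320*sqrt(2)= 82476.93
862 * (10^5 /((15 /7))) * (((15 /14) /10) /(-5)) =-862000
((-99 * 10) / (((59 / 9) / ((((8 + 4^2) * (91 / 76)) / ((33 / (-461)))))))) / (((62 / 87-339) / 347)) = -2051663157180 / 32992151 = -62186.40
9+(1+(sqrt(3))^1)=sqrt(3)+10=11.73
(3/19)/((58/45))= 135/1102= 0.12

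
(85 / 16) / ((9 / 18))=85 / 8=10.62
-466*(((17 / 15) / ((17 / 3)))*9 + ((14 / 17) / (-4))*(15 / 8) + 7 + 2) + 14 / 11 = -36290249 / 7480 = -4851.64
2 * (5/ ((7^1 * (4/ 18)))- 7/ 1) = -53/ 7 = -7.57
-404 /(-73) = 404 /73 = 5.53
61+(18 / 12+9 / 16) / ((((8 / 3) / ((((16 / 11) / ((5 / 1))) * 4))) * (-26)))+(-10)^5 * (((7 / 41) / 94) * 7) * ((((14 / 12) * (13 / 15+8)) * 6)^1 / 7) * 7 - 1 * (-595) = -117623444669 / 1503060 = -78255.99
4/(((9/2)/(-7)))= -56/9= -6.22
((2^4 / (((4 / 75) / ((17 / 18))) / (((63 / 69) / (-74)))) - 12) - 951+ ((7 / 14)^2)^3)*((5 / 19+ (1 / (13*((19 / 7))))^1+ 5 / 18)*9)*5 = -666138711555 / 26905216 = -24758.72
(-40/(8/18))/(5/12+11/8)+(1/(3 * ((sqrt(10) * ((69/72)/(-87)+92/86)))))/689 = -50.23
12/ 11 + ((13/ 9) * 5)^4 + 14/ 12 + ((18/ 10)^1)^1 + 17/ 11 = 1967612513/ 721710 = 2726.32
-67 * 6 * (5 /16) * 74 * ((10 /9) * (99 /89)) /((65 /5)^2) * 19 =-38858325 /30082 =-1291.75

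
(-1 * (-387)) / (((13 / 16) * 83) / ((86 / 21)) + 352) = 532512 / 507011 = 1.05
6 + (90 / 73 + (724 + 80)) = 59220 / 73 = 811.23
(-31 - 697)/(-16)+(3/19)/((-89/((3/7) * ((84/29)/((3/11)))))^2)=11517943513/253139318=45.50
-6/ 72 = -1/ 12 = -0.08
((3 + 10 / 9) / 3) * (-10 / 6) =-185 / 81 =-2.28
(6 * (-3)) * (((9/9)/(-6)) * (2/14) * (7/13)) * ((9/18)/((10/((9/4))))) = 27/1040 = 0.03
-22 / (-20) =11 / 10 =1.10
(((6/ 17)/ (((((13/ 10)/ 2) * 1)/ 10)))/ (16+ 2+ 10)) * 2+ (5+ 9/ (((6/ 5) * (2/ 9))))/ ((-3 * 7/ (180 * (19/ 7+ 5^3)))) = -459355350/ 10829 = -42419.00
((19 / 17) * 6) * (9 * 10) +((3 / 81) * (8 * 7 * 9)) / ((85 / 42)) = 52084 / 85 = 612.75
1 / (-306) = -1 / 306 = -0.00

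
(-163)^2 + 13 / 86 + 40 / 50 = 26569.95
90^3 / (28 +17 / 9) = 6561000 / 269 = 24390.33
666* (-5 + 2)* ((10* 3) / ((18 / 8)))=-26640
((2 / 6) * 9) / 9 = 1 / 3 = 0.33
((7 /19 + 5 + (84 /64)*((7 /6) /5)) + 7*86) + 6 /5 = 608.87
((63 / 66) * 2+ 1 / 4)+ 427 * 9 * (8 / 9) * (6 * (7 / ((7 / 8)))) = 7214687 / 44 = 163970.16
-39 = -39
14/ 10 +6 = 37/ 5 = 7.40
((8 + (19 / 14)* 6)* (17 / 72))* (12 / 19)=1921 / 798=2.41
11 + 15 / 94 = 1049 / 94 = 11.16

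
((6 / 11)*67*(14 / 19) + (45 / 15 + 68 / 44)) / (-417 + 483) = 299 / 627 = 0.48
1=1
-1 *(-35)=35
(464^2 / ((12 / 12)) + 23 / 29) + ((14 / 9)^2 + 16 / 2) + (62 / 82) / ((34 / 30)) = 352513472456 / 1637253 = 215307.88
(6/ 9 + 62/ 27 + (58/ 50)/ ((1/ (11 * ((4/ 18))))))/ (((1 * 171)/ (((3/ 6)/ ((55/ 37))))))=3811/ 334125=0.01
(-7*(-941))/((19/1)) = 6587/19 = 346.68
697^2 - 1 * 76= 485733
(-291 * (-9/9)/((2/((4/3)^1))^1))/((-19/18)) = -3492/19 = -183.79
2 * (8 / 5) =16 / 5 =3.20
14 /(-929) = -14 /929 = -0.02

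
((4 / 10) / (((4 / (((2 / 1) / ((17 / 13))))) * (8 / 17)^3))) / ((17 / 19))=4199 / 2560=1.64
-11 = -11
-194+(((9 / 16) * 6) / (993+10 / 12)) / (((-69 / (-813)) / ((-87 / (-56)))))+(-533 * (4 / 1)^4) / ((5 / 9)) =-37756622998067 / 153606880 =-245800.34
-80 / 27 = -2.96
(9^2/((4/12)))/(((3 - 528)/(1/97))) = -81/16975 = -0.00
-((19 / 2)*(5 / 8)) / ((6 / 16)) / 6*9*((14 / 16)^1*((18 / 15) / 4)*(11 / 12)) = -1463 / 256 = -5.71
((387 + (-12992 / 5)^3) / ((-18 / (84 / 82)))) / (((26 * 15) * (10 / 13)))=15350625129791 / 4612500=3328048.81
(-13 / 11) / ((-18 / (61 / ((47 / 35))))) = 27755 / 9306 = 2.98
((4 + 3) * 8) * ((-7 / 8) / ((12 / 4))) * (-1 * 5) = 245 / 3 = 81.67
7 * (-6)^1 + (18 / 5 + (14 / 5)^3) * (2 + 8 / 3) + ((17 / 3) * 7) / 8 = 82201 / 1000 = 82.20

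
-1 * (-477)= 477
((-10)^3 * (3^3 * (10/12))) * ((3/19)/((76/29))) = -489375/361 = -1355.61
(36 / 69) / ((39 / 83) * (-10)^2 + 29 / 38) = 37848 / 3463961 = 0.01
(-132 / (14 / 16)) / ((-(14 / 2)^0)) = 1056 / 7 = 150.86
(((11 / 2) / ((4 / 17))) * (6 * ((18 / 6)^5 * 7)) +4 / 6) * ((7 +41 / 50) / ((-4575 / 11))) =-201850231 / 45000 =-4485.56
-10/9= -1.11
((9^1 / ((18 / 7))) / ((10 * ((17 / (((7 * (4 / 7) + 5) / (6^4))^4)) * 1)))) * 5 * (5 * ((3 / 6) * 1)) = 35 / 58477510656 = 0.00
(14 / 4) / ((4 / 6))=21 / 4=5.25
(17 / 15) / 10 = 17 / 150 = 0.11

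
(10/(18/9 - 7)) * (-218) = 436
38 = 38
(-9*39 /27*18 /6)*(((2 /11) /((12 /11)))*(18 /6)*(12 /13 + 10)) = -213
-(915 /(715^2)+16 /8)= -204673 /102245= -2.00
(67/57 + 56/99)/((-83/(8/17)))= -26200/2654091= -0.01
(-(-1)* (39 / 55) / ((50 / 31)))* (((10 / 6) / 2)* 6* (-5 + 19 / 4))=-1209 / 2200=-0.55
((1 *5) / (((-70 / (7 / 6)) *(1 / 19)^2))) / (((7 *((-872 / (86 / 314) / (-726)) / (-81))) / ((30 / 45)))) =50713641 / 958328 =52.92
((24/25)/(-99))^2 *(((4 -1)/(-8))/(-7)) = 8/1588125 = 0.00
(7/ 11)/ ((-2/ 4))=-14/ 11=-1.27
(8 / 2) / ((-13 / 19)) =-76 / 13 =-5.85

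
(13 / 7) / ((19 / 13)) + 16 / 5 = 2973 / 665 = 4.47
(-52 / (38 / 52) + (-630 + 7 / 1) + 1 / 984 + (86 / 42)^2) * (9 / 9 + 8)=-1896236711 / 305368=-6209.68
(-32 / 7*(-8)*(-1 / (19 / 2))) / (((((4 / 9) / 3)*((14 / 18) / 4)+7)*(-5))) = 31104 / 283955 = 0.11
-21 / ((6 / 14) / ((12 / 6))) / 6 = -49 / 3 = -16.33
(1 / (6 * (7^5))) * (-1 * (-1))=1 / 100842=0.00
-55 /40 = -11 /8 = -1.38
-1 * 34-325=-359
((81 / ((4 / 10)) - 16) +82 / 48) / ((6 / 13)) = 58721 / 144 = 407.78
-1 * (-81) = 81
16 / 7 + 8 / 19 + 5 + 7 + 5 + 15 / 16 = 43931 / 2128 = 20.64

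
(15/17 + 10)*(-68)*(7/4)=-1295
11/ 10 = 1.10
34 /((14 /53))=901 /7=128.71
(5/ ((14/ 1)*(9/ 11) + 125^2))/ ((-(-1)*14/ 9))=495/ 2408014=0.00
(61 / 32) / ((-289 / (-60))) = 915 / 2312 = 0.40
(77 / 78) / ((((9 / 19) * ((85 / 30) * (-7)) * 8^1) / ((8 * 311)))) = -64999 / 1989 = -32.68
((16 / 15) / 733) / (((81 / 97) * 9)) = 1552 / 8015355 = 0.00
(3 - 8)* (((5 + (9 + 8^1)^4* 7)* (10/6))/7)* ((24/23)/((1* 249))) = -469600/161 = -2916.77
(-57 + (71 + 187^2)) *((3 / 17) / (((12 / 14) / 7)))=1714167 / 34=50416.68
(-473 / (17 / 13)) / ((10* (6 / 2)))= -6149 / 510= -12.06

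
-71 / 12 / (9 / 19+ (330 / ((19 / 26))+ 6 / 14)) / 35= -1349 / 3610800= -0.00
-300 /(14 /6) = -900 /7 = -128.57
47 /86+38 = 38.55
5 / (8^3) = 5 / 512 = 0.01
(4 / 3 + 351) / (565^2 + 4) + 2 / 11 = 1927001 / 10534557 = 0.18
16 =16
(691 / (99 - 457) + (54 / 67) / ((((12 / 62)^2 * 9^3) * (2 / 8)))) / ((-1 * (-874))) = -10562095 / 5094194652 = -0.00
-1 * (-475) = 475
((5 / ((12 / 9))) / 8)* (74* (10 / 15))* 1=185 / 8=23.12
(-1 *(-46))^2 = 2116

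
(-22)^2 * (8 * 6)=23232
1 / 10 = 0.10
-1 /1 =-1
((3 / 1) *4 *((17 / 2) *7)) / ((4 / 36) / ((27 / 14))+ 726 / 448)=38864448 / 91345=425.47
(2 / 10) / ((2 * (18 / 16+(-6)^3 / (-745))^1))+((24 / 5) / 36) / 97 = 294682 / 4090005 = 0.07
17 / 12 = 1.42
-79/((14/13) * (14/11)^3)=-1366937/38416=-35.58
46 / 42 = 23 / 21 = 1.10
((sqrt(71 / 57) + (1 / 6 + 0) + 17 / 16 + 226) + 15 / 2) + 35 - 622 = -16909 / 48 + sqrt(4047) / 57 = -351.15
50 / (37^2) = 50 / 1369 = 0.04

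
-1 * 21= -21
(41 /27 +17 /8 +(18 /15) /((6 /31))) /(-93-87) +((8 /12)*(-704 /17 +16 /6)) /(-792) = -802397 /36352800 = -0.02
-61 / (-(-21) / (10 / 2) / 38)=-11590 / 21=-551.90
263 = 263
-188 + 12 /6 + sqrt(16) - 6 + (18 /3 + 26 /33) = -5980 /33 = -181.21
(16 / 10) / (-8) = -1 / 5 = -0.20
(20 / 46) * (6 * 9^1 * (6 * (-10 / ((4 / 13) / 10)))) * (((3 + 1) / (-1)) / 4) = 1053000 / 23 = 45782.61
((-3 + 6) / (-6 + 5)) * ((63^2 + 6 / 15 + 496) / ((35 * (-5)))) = 66981 / 875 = 76.55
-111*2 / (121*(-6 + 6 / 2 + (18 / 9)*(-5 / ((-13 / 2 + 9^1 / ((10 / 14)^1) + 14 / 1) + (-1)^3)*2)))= 42402 / 93533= 0.45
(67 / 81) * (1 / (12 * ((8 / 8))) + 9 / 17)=8375 / 16524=0.51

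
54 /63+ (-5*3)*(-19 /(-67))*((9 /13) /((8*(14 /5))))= 10113 /13936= 0.73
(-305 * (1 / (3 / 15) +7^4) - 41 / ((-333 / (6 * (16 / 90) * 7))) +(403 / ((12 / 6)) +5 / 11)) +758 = -80534988271 / 109890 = -732869.13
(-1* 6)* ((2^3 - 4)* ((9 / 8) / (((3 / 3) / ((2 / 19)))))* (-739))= 39906 / 19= 2100.32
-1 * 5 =-5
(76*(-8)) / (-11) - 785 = -8027 / 11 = -729.73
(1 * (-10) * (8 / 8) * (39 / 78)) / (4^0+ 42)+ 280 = 12035 / 43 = 279.88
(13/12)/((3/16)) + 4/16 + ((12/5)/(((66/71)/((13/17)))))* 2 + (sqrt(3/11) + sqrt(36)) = sqrt(33)/11 + 537767/33660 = 16.50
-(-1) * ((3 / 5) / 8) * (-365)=-219 / 8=-27.38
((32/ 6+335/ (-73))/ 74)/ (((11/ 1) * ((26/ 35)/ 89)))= 507745/ 4634916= 0.11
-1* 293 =-293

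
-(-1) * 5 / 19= 5 / 19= 0.26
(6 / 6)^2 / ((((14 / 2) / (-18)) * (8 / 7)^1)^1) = -9 / 4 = -2.25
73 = 73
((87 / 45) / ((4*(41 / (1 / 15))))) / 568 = 29 / 20959200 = 0.00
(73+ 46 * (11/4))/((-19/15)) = -315/2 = -157.50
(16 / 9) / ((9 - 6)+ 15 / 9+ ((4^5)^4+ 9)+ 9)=4 / 2473901162547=0.00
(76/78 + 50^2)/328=48769/6396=7.62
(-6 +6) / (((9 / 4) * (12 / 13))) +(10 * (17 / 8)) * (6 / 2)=255 / 4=63.75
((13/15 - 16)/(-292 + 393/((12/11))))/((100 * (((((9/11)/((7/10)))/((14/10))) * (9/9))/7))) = -122353/6581250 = -0.02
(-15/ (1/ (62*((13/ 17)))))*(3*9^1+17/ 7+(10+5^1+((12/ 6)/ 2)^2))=-32307.73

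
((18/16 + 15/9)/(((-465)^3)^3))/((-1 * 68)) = 67/1658810327025803246437500000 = 0.00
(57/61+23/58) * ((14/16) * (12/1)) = 13.98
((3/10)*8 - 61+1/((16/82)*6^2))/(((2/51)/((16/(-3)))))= 1431043/180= 7950.24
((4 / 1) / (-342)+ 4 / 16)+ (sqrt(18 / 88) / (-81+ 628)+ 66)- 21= 3 *sqrt(11) / 12034+ 30943 / 684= 45.24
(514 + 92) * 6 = 3636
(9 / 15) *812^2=1978032 / 5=395606.40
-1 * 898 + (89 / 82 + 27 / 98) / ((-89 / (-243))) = -159898936 / 178801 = -894.28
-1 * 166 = -166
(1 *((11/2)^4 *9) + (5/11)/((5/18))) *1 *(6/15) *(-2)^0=1449747/440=3294.88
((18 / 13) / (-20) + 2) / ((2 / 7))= 1757 / 260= 6.76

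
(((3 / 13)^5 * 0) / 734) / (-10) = 0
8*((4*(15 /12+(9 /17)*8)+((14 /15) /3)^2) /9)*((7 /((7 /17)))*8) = 48554048 /18225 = 2664.15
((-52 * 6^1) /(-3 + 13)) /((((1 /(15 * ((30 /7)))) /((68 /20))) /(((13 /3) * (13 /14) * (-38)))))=51093432 /49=1042723.10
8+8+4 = 20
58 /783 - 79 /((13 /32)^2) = -2183854 /4563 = -478.60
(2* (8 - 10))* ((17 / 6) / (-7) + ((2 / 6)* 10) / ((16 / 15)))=-457 / 42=-10.88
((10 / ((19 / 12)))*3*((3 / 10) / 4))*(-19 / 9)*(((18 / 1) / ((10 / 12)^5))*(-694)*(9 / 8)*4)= 1311360192 / 3125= 419635.26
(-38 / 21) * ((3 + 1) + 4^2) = -36.19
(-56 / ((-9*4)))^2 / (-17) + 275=378479 / 1377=274.86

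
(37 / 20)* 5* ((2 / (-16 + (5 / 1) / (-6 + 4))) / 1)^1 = -1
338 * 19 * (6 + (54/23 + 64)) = 10686208/23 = 464617.74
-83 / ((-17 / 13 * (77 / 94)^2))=9534044 / 100793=94.59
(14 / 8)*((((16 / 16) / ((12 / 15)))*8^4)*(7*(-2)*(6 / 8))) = -94080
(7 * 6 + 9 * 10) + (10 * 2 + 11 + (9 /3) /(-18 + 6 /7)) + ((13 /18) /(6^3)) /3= 9496019 /58320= 162.83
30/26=15/13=1.15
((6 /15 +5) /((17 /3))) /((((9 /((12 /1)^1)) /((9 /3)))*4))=81 /85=0.95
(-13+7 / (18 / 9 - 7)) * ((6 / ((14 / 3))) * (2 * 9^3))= -944784 / 35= -26993.83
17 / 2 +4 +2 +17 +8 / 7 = 457 / 14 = 32.64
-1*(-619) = 619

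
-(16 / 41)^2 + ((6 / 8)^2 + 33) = 898601 / 26896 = 33.41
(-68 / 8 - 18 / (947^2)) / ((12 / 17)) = -259178413 / 21523416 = -12.04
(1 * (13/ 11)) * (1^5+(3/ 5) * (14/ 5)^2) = 9269/ 1375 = 6.74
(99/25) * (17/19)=1683/475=3.54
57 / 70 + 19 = 1387 / 70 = 19.81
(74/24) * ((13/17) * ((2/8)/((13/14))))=0.63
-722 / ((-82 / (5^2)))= 9025 / 41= 220.12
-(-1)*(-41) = -41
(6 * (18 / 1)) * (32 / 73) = 3456 / 73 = 47.34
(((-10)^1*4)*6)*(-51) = 12240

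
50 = 50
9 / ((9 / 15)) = 15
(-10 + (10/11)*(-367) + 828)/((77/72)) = 383616/847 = 452.91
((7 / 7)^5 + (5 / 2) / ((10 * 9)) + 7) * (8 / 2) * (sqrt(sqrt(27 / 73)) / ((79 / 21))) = 2023 * 219^(3 / 4) / 17301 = 6.66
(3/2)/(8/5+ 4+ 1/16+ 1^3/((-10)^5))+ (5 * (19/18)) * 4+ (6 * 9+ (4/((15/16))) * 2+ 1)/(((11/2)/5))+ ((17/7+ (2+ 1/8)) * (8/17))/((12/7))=18024782023/224234604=80.38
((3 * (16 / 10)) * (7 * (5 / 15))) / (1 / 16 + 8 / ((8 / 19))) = 0.59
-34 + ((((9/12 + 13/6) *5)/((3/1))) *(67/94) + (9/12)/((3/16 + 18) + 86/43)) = -33335305/1093032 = -30.50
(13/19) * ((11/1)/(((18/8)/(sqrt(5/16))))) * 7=1001 * sqrt(5)/171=13.09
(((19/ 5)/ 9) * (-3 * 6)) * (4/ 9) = -152/ 45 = -3.38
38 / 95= 2 / 5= 0.40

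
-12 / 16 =-3 / 4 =-0.75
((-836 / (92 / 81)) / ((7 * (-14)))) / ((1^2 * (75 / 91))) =73359 / 8050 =9.11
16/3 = 5.33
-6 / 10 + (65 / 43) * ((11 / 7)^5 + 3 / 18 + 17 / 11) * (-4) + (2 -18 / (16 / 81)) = -150743034737 / 953965320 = -158.02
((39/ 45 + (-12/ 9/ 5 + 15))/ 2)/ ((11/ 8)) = 312/ 55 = 5.67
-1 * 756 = -756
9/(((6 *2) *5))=3/20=0.15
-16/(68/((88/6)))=-176/51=-3.45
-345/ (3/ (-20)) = 2300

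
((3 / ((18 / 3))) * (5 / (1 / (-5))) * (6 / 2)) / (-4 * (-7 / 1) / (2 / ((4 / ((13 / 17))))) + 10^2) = -975 / 4504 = -0.22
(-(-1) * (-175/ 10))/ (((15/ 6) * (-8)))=7/ 8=0.88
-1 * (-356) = 356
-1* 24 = -24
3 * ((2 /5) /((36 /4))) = 0.13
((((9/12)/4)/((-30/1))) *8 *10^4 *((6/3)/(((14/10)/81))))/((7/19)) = -7695000/49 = -157040.82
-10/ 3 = -3.33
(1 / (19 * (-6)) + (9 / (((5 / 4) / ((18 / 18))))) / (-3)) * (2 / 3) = -1373 / 855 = -1.61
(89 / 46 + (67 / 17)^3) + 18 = 18340319 / 225998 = 81.15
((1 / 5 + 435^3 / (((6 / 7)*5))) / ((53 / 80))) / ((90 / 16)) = 12292056128 / 2385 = 5153901.94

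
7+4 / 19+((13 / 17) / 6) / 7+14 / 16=439741 / 54264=8.10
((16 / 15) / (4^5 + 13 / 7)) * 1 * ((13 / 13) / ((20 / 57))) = 532 / 179525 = 0.00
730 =730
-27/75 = -9/25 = -0.36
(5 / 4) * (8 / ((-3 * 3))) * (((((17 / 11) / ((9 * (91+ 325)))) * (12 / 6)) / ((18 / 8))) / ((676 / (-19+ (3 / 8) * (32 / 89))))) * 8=142715 / 1567979127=0.00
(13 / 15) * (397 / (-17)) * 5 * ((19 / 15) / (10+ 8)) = -98059 / 13770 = -7.12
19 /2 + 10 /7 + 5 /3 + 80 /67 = 38803 /2814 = 13.79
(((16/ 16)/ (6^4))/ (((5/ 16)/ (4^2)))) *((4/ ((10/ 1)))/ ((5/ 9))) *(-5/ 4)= -8/ 225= -0.04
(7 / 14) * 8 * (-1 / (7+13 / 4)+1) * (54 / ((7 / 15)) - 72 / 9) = 388.82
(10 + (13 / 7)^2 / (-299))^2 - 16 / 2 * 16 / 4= 86075921 / 1270129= 67.77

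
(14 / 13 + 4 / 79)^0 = 1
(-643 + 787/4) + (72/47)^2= -3922329/8836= -443.90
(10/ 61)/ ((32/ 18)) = 45/ 488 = 0.09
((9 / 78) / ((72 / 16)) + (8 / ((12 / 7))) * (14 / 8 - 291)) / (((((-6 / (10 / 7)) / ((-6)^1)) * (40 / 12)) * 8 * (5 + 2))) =-105285 / 10192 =-10.33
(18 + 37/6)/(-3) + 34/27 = -367/54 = -6.80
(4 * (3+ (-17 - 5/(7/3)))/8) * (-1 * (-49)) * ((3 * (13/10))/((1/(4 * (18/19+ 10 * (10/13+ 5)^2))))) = -2543362416/1235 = -2059402.77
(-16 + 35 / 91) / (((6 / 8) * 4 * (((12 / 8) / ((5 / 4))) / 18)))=-1015 / 13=-78.08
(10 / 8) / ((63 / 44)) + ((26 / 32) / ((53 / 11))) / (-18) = 92279 / 106848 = 0.86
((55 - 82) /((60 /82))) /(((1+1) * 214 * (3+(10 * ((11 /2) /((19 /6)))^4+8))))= -48088449 /56892931480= -0.00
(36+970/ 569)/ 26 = 1.45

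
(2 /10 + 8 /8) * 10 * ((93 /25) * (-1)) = -1116 /25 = -44.64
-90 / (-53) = 90 / 53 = 1.70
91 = 91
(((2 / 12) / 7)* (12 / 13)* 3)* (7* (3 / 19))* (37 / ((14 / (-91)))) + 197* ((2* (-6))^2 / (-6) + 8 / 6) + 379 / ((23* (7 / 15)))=-40815158 / 9177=-4447.55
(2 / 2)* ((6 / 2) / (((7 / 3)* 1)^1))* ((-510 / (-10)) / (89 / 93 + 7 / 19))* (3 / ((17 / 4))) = 34.92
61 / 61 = 1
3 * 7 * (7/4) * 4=147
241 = 241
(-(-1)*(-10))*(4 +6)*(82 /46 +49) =-5078.26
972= 972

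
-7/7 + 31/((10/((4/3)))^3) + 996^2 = 3348050873/3375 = 992015.07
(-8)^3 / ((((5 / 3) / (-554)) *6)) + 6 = 28370.80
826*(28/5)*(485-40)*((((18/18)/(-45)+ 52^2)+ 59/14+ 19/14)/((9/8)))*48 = 32125331001344/135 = 237965414824.77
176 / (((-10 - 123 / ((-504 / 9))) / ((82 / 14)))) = -57728 / 437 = -132.10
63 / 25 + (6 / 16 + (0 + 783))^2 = 981886257 / 1600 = 613678.91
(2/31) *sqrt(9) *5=30/31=0.97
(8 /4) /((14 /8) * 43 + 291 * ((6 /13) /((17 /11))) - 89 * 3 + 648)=1768 /480149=0.00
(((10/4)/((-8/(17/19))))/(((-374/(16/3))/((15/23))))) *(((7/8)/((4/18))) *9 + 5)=16175/153824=0.11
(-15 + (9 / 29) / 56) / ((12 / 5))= -6.25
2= 2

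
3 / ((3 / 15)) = 15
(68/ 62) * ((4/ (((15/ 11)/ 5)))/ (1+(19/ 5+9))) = 1.17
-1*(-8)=8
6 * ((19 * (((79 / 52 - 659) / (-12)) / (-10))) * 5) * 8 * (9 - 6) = -1948773 / 26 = -74952.81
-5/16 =-0.31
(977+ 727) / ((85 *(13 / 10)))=3408 / 221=15.42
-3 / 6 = -1 / 2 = -0.50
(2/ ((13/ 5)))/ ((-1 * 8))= -5/ 52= -0.10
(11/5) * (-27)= -297/5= -59.40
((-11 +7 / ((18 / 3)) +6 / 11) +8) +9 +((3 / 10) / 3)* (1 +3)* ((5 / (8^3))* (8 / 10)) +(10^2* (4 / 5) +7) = 1000193 / 10560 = 94.72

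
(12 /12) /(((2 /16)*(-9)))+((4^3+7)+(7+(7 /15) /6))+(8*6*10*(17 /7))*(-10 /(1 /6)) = -44015371 /630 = -69865.67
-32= -32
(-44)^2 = 1936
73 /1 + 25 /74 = 73.34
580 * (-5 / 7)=-414.29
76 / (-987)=-76 / 987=-0.08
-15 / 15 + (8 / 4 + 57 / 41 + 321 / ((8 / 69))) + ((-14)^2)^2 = 13509341 / 328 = 41187.02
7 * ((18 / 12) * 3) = 63 / 2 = 31.50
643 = 643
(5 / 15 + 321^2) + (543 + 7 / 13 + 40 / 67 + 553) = 104138.47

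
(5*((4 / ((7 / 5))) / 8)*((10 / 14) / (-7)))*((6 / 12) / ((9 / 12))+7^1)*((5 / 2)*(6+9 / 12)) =-23.57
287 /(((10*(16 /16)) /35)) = 2009 /2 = 1004.50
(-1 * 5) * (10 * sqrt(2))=-50 * sqrt(2)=-70.71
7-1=6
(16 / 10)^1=8 / 5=1.60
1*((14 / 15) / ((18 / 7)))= 0.36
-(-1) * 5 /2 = 5 /2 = 2.50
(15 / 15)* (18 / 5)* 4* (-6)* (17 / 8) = -918 / 5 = -183.60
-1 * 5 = -5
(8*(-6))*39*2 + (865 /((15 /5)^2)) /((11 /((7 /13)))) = -4812473 /1287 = -3739.30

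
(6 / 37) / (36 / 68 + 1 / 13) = 663 / 2479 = 0.27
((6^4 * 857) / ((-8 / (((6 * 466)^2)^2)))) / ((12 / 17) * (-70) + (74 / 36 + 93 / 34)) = 1298183053596322816512 / 6827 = 190154248366240342.25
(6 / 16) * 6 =9 / 4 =2.25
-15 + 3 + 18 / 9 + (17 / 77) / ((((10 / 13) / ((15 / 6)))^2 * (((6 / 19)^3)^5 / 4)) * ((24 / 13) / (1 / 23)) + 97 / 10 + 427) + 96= 964515014467842052011575048692 / 11215224935682647256664632037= 86.00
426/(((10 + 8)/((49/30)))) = 3479/90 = 38.66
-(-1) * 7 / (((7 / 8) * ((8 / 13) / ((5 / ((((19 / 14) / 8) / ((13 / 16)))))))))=5915 / 19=311.32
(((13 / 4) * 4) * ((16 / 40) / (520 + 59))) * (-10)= -52 / 579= -0.09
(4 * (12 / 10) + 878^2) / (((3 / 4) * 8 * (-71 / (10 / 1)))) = -3854444 / 213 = -18095.98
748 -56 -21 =671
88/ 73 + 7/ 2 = 687/ 146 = 4.71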